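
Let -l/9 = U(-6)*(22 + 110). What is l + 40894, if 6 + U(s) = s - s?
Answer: 48022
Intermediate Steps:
U(s) = -6 (U(s) = -6 + (s - s) = -6 + 0 = -6)
l = 7128 (l = -(-54)*(22 + 110) = -(-54)*132 = -9*(-792) = 7128)
l + 40894 = 7128 + 40894 = 48022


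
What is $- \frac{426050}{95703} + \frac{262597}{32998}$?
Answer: $\frac{11072522791}{3158007594} \approx 3.5062$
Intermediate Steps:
$- \frac{426050}{95703} + \frac{262597}{32998} = \frac{11072522791}{3158007594}$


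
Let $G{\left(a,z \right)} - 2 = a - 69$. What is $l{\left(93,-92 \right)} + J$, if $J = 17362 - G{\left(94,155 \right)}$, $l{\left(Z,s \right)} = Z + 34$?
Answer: $17462$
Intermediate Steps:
$l{\left(Z,s \right)} = 34 + Z$
$G{\left(a,z \right)} = -67 + a$ ($G{\left(a,z \right)} = 2 + \left(a - 69\right) = 2 + \left(-69 + a\right) = -67 + a$)
$J = 17335$ ($J = 17362 - \left(-67 + 94\right) = 17362 - 27 = 17335$)
$l{\left(93,-92 \right)} + J = \left(34 + 93\right) + 17335 = 127 + 17335 = 17462$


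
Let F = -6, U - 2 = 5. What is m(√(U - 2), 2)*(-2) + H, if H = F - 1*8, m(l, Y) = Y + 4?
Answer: -26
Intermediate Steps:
U = 7 (U = 2 + 5 = 7)
m(l, Y) = 4 + Y
H = -14 (H = -6 - 1*8 = -6 - 8 = -14)
m(√(U - 2), 2)*(-2) + H = (4 + 2)*(-2) - 14 = 6*(-2) - 14 = -12 - 14 = -26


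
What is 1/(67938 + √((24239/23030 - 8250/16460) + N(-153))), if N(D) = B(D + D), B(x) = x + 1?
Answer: 321918947805/21870530918582747 - 7*I*√558014680994170/43741061837165494 ≈ 1.4719e-5 - 3.7803e-9*I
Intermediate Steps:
B(x) = 1 + x
N(D) = 1 + 2*D (N(D) = 1 + (D + D) = 1 + 2*D)
1/(67938 + √((24239/23030 - 8250/16460) + N(-153))) = 1/(67938 + √((24239/23030 - 8250/16460) + (1 + 2*(-153)))) = 1/(67938 + √((24239*(1/23030) - 8250*1/16460) + (1 - 306))) = 1/(67938 + √((24239/23030 - 825/1646) - 305)) = 1/(67938 + √(5224411/9476845 - 305)) = 1/(67938 + √(-2885213314/9476845)) = 1/(67938 + I*√558014680994170/1353835)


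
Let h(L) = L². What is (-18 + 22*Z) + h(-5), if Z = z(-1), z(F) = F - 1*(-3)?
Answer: 51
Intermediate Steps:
z(F) = 3 + F (z(F) = F + 3 = 3 + F)
Z = 2 (Z = 3 - 1 = 2)
(-18 + 22*Z) + h(-5) = (-18 + 22*2) + (-5)² = (-18 + 44) + 25 = 26 + 25 = 51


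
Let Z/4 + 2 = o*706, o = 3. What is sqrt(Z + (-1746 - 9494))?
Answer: 2*I*sqrt(694) ≈ 52.688*I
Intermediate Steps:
Z = 8464 (Z = -8 + 4*(3*706) = -8 + 4*2118 = -8 + 8472 = 8464)
sqrt(Z + (-1746 - 9494)) = sqrt(8464 + (-1746 - 9494)) = sqrt(8464 - 11240) = sqrt(-2776) = 2*I*sqrt(694)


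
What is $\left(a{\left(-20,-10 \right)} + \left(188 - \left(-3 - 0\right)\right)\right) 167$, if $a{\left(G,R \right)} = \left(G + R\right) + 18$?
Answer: $29893$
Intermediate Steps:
$a{\left(G,R \right)} = 18 + G + R$
$\left(a{\left(-20,-10 \right)} + \left(188 - \left(-3 - 0\right)\right)\right) 167 = \left(\left(18 - 20 - 10\right) + \left(188 - \left(-3 - 0\right)\right)\right) 167 = \left(-12 + \left(188 - \left(-3 + 0\right)\right)\right) 167 = \left(-12 + \left(188 - -3\right)\right) 167 = \left(-12 + \left(188 + 3\right)\right) 167 = \left(-12 + 191\right) 167 = 179 \cdot 167 = 29893$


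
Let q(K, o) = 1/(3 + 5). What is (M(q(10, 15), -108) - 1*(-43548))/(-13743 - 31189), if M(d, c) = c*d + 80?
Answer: -87229/89864 ≈ -0.97068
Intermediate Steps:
q(K, o) = ⅛ (q(K, o) = 1/8 = ⅛)
M(d, c) = 80 + c*d
(M(q(10, 15), -108) - 1*(-43548))/(-13743 - 31189) = ((80 - 108*⅛) - 1*(-43548))/(-13743 - 31189) = ((80 - 27/2) + 43548)/(-44932) = (133/2 + 43548)*(-1/44932) = (87229/2)*(-1/44932) = -87229/89864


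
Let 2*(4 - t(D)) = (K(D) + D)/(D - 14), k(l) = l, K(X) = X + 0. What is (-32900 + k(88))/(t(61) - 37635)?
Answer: 771082/884359 ≈ 0.87191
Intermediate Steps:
K(X) = X
t(D) = 4 - D/(-14 + D) (t(D) = 4 - (D + D)/(2*(D - 14)) = 4 - 2*D/(2*(-14 + D)) = 4 - D/(-14 + D))
(-32900 + k(88))/(t(61) - 37635) = (-32900 + 88)/((-56 + 3*61)/(-14 + 61) - 37635) = -32812/((-56 + 183)/47 - 37635) = -32812/((1/47)*127 - 37635) = -32812/(127/47 - 37635) = -32812/(-1768718/47) = -32812*(-47/1768718) = 771082/884359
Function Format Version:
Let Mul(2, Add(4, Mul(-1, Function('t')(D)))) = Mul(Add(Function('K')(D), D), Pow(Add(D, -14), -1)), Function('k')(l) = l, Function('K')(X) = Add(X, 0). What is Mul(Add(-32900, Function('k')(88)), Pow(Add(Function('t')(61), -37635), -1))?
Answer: Rational(771082, 884359) ≈ 0.87191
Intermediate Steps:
Function('K')(X) = X
Function('t')(D) = Add(4, Mul(-1, D, Pow(Add(-14, D), -1))) (Function('t')(D) = Add(4, Mul(Rational(-1, 2), Mul(Add(D, D), Pow(Add(D, -14), -1)))) = Add(4, Mul(Rational(-1, 2), Mul(Mul(2, D), Pow(Add(-14, D), -1)))) = Add(4, Mul(Rational(-1, 2), Mul(2, D, Pow(Add(-14, D), -1)))) = Add(4, Mul(-1, D, Pow(Add(-14, D), -1))))
Mul(Add(-32900, Function('k')(88)), Pow(Add(Function('t')(61), -37635), -1)) = Mul(Add(-32900, 88), Pow(Add(Mul(Pow(Add(-14, 61), -1), Add(-56, Mul(3, 61))), -37635), -1)) = Mul(-32812, Pow(Add(Mul(Pow(47, -1), Add(-56, 183)), -37635), -1)) = Mul(-32812, Pow(Add(Mul(Rational(1, 47), 127), -37635), -1)) = Mul(-32812, Pow(Add(Rational(127, 47), -37635), -1)) = Mul(-32812, Pow(Rational(-1768718, 47), -1)) = Mul(-32812, Rational(-47, 1768718)) = Rational(771082, 884359)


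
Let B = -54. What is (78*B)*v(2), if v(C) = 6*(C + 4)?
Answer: -151632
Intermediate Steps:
v(C) = 24 + 6*C (v(C) = 6*(4 + C) = 24 + 6*C)
(78*B)*v(2) = (78*(-54))*(24 + 6*2) = -4212*(24 + 12) = -4212*36 = -151632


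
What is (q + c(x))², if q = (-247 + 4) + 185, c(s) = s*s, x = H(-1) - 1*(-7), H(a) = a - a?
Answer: 81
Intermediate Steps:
H(a) = 0
x = 7 (x = 0 - 1*(-7) = 0 + 7 = 7)
c(s) = s²
q = -58 (q = -243 + 185 = -58)
(q + c(x))² = (-58 + 7²)² = (-58 + 49)² = (-9)² = 81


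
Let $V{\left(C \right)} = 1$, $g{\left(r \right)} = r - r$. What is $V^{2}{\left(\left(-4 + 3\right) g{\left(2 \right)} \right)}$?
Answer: $1$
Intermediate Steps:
$g{\left(r \right)} = 0$
$V^{2}{\left(\left(-4 + 3\right) g{\left(2 \right)} \right)} = 1^{2} = 1$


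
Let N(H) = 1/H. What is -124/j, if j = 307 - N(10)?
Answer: -40/99 ≈ -0.40404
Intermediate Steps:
j = 3069/10 (j = 307 - 1/10 = 307 - 1*⅒ = 307 - ⅒ = 3069/10 ≈ 306.90)
-124/j = -124/3069/10 = -124*10/3069 = -40/99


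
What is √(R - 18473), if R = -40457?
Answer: I*√58930 ≈ 242.76*I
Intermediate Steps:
√(R - 18473) = √(-40457 - 18473) = √(-58930) = I*√58930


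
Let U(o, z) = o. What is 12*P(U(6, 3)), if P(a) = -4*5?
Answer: -240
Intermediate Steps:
P(a) = -20
12*P(U(6, 3)) = 12*(-20) = -240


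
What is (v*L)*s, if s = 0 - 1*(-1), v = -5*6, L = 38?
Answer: -1140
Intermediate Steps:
v = -30
s = 1 (s = 0 + 1 = 1)
(v*L)*s = -30*38*1 = -1140*1 = -1140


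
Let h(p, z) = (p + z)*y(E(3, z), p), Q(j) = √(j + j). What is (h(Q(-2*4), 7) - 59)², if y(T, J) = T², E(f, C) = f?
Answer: -1280 + 288*I ≈ -1280.0 + 288.0*I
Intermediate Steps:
Q(j) = √2*√j (Q(j) = √(2*j) = √2*√j)
h(p, z) = 9*p + 9*z (h(p, z) = (p + z)*3² = (p + z)*9 = 9*p + 9*z)
(h(Q(-2*4), 7) - 59)² = ((9*(√2*√(-2*4)) + 9*7) - 59)² = ((9*(√2*√(-8)) + 63) - 59)² = ((9*(√2*(2*I*√2)) + 63) - 59)² = ((9*(4*I) + 63) - 59)² = ((36*I + 63) - 59)² = ((63 + 36*I) - 59)² = (4 + 36*I)²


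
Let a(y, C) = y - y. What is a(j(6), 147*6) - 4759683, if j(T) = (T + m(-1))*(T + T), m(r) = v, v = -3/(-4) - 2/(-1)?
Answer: -4759683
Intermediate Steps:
v = 11/4 (v = -3*(-¼) - 2*(-1) = ¾ + 2 = 11/4 ≈ 2.7500)
m(r) = 11/4
j(T) = 2*T*(11/4 + T) (j(T) = (T + 11/4)*(T + T) = (11/4 + T)*(2*T) = 2*T*(11/4 + T))
a(y, C) = 0
a(j(6), 147*6) - 4759683 = 0 - 4759683 = -4759683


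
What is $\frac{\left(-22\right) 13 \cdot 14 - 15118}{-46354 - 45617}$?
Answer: $\frac{6374}{30657} \approx 0.20791$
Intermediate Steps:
$\frac{\left(-22\right) 13 \cdot 14 - 15118}{-46354 - 45617} = \frac{\left(-286\right) 14 - 15118}{-91971} = \left(-4004 - 15118\right) \left(- \frac{1}{91971}\right) = \left(-19122\right) \left(- \frac{1}{91971}\right) = \frac{6374}{30657}$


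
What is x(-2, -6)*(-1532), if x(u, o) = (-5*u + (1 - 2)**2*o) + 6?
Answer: -15320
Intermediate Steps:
x(u, o) = 6 + o - 5*u (x(u, o) = (-5*u + (-1)**2*o) + 6 = (-5*u + 1*o) + 6 = (-5*u + o) + 6 = (o - 5*u) + 6 = 6 + o - 5*u)
x(-2, -6)*(-1532) = (6 - 6 - 5*(-2))*(-1532) = (6 - 6 + 10)*(-1532) = 10*(-1532) = -15320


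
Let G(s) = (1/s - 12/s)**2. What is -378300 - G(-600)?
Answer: -136188000121/360000 ≈ -3.7830e+5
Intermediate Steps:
G(s) = 121/s**2 (G(s) = (-11/s)**2 = 121/s**2)
-378300 - G(-600) = -378300 - 121/(-600)**2 = -378300 - 121/360000 = -136188000121/360000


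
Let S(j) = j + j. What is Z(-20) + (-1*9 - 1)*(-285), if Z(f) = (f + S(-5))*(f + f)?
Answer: 4050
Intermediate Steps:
S(j) = 2*j
Z(f) = 2*f*(-10 + f) (Z(f) = (f + 2*(-5))*(f + f) = (f - 10)*(2*f) = (-10 + f)*(2*f) = 2*f*(-10 + f))
Z(-20) + (-1*9 - 1)*(-285) = 2*(-20)*(-10 - 20) + (-1*9 - 1)*(-285) = 2*(-20)*(-30) + (-9 - 1)*(-285) = 1200 - 10*(-285) = 1200 + 2850 = 4050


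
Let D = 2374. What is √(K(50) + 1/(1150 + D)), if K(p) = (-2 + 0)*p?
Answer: I*√310463519/1762 ≈ 10.0*I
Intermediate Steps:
K(p) = -2*p
√(K(50) + 1/(1150 + D)) = √(-2*50 + 1/(1150 + 2374)) = √(-100 + 1/3524) = √(-352399/3524) = I*√310463519/1762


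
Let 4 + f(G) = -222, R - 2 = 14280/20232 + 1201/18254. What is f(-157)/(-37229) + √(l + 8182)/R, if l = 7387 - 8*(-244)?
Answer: 226/37229 + 15388122*√17521/42649817 ≈ 47.764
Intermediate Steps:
R = 42649817/15388122 (R = 2 + (14280/20232 + 1201/18254) = 2 + (14280*(1/20232) + 1201*(1/18254)) = 2 + (595/843 + 1201/18254) = 2 + 11873573/15388122 = 42649817/15388122 ≈ 2.7716)
f(G) = -226 (f(G) = -4 - 222 = -226)
l = 9339 (l = 7387 - 1*(-1952) = 7387 + 1952 = 9339)
f(-157)/(-37229) + √(l + 8182)/R = -226/(-37229) + √(9339 + 8182)/(42649817/15388122) = -226*(-1/37229) + √17521*(15388122/42649817) = 226/37229 + 15388122*√17521/42649817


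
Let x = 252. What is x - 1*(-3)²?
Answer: 243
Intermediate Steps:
x - 1*(-3)² = 252 - 1*(-3)² = 252 - 1*9 = 252 - 9 = 243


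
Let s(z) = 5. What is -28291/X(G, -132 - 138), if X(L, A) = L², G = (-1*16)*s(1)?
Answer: -28291/6400 ≈ -4.4205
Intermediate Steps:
G = -80 (G = -1*16*5 = -16*5 = -80)
-28291/X(G, -132 - 138) = -28291/((-80)²) = -28291/6400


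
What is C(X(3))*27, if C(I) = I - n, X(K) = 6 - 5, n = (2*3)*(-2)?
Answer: 351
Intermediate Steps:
n = -12 (n = 6*(-2) = -12)
X(K) = 1
C(I) = 12 + I (C(I) = I - 1*(-12) = I + 12 = 12 + I)
C(X(3))*27 = (12 + 1)*27 = 13*27 = 351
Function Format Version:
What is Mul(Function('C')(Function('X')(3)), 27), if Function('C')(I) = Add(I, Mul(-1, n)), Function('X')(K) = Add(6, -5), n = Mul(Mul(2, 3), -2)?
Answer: 351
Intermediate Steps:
n = -12 (n = Mul(6, -2) = -12)
Function('X')(K) = 1
Function('C')(I) = Add(12, I) (Function('C')(I) = Add(I, Mul(-1, -12)) = Add(I, 12) = Add(12, I))
Mul(Function('C')(Function('X')(3)), 27) = Mul(Add(12, 1), 27) = Mul(13, 27) = 351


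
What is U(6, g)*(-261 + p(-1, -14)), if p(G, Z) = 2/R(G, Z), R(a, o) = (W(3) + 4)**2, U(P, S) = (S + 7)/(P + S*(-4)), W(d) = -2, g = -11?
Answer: 521/25 ≈ 20.840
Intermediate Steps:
U(P, S) = (7 + S)/(P - 4*S)
R(a, o) = 4 (R(a, o) = (-2 + 4)**2 = 2**2 = 4)
p(G, Z) = 1/2 (p(G, Z) = 2/4 = 2*(1/4) = 1/2)
U(6, g)*(-261 + p(-1, -14)) = ((7 - 11)/(6 - 4*(-11)))*(-261 + 1/2) = (-4/(6 + 44))*(-521/2) = (-4/50)*(-521/2) = ((1/50)*(-4))*(-521/2) = -2/25*(-521/2) = 521/25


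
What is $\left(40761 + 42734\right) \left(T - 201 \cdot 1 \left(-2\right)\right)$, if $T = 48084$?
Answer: $4048338570$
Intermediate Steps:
$\left(40761 + 42734\right) \left(T - 201 \cdot 1 \left(-2\right)\right) = \left(40761 + 42734\right) \left(48084 - 201 \cdot 1 \left(-2\right)\right) = 83495 \left(48084 - -402\right) = 83495 \left(48084 + 402\right) = 83495 \cdot 48486 = 4048338570$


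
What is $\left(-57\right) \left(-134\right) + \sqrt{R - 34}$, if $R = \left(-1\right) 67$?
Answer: $7638 + i \sqrt{101} \approx 7638.0 + 10.05 i$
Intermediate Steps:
$R = -67$
$\left(-57\right) \left(-134\right) + \sqrt{R - 34} = \left(-57\right) \left(-134\right) + \sqrt{-67 - 34} = 7638 + \sqrt{-101} = 7638 + i \sqrt{101}$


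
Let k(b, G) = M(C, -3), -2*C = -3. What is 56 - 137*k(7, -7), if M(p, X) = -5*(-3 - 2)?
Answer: -3369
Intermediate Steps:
C = 3/2 (C = -1/2*(-3) = 3/2 ≈ 1.5000)
M(p, X) = 25 (M(p, X) = -5*(-5) = 25)
k(b, G) = 25
56 - 137*k(7, -7) = 56 - 137*25 = 56 - 3425 = -3369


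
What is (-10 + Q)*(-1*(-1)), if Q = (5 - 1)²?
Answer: 6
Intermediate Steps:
Q = 16 (Q = 4² = 16)
(-10 + Q)*(-1*(-1)) = (-10 + 16)*(-1*(-1)) = 6*1 = 6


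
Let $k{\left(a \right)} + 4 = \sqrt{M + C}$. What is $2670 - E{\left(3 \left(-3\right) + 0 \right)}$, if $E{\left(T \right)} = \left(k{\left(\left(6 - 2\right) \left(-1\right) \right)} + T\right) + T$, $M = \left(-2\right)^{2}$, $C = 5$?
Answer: $2689$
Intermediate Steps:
$M = 4$
$k{\left(a \right)} = -1$ ($k{\left(a \right)} = -4 + \sqrt{4 + 5} = -4 + \sqrt{9} = -4 + 3 = -1$)
$E{\left(T \right)} = -1 + 2 T$ ($E{\left(T \right)} = \left(-1 + T\right) + T = -1 + 2 T$)
$2670 - E{\left(3 \left(-3\right) + 0 \right)} = 2670 - \left(-1 + 2 \left(3 \left(-3\right) + 0\right)\right) = 2670 - \left(-1 + 2 \left(-9 + 0\right)\right) = 2670 - \left(-1 + 2 \left(-9\right)\right) = 2670 - \left(-1 - 18\right) = 2670 - -19 = 2670 + 19 = 2689$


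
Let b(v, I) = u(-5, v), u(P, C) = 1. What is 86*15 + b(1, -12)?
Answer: 1291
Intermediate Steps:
b(v, I) = 1
86*15 + b(1, -12) = 86*15 + 1 = 1290 + 1 = 1291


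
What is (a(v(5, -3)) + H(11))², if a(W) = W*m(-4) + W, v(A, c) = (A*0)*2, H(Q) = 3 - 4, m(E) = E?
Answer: 1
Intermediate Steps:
H(Q) = -1
v(A, c) = 0 (v(A, c) = 0*2 = 0)
a(W) = -3*W (a(W) = W*(-4) + W = -4*W + W = -3*W)
(a(v(5, -3)) + H(11))² = (-3*0 - 1)² = (0 - 1)² = (-1)² = 1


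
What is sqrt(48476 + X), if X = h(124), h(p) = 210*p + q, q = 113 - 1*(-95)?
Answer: 2*sqrt(18681) ≈ 273.36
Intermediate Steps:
q = 208 (q = 113 + 95 = 208)
h(p) = 208 + 210*p (h(p) = 210*p + 208 = 208 + 210*p)
X = 26248 (X = 208 + 210*124 = 208 + 26040 = 26248)
sqrt(48476 + X) = sqrt(48476 + 26248) = sqrt(74724) = 2*sqrt(18681)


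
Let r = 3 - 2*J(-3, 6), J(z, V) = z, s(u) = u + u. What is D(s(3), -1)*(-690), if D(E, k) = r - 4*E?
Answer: 10350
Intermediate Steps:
s(u) = 2*u
r = 9 (r = 3 - 2*(-3) = 3 - (-6) = 3 - 1*(-6) = 3 + 6 = 9)
D(E, k) = 9 - 4*E
D(s(3), -1)*(-690) = (9 - 8*3)*(-690) = (9 - 4*6)*(-690) = (9 - 24)*(-690) = -15*(-690) = 10350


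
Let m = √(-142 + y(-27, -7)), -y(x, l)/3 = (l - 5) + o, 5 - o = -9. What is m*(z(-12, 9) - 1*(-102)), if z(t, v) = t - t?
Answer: 204*I*√37 ≈ 1240.9*I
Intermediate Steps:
o = 14 (o = 5 - 1*(-9) = 5 + 9 = 14)
y(x, l) = -27 - 3*l (y(x, l) = -3*((l - 5) + 14) = -3*((-5 + l) + 14) = -3*(9 + l) = -27 - 3*l)
z(t, v) = 0
m = 2*I*√37 (m = √(-142 + (-27 - 3*(-7))) = √(-142 + (-27 + 21)) = √(-142 - 6) = √(-148) = 2*I*√37 ≈ 12.166*I)
m*(z(-12, 9) - 1*(-102)) = (2*I*√37)*(0 - 1*(-102)) = (2*I*√37)*(0 + 102) = (2*I*√37)*102 = 204*I*√37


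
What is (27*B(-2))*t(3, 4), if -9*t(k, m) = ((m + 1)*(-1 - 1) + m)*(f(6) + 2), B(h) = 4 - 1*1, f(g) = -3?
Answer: -54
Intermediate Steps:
B(h) = 3 (B(h) = 4 - 1 = 3)
t(k, m) = -2/9 - m/9 (t(k, m) = -((m + 1)*(-1 - 1) + m)*(-3 + 2)/9 = -((1 + m)*(-2) + m)*(-1)/9 = -((-2 - 2*m) + m)*(-1)/9 = -(-2 - m)*(-1)/9 = -(2 + m)/9 = -2/9 - m/9)
(27*B(-2))*t(3, 4) = (27*3)*(-2/9 - ⅑*4) = 81*(-2/9 - 4/9) = 81*(-⅔) = -54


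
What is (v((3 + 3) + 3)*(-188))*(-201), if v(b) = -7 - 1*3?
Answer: -377880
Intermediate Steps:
v(b) = -10 (v(b) = -7 - 3 = -10)
(v((3 + 3) + 3)*(-188))*(-201) = -10*(-188)*(-201) = 1880*(-201) = -377880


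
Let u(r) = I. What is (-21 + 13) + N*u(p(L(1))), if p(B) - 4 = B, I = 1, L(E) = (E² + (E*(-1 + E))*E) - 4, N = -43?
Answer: -51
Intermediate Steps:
L(E) = -4 + E² + E²*(-1 + E) (L(E) = (E² + E²*(-1 + E)) - 4 = -4 + E² + E²*(-1 + E))
p(B) = 4 + B
u(r) = 1
(-21 + 13) + N*u(p(L(1))) = (-21 + 13) - 43*1 = -8 - 43 = -51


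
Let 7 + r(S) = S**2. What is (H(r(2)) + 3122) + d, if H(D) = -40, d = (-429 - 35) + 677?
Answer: 3295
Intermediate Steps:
d = 213 (d = -464 + 677 = 213)
r(S) = -7 + S**2
(H(r(2)) + 3122) + d = (-40 + 3122) + 213 = 3082 + 213 = 3295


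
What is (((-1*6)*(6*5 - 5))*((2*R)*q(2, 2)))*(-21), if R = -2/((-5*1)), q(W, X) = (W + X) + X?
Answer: 15120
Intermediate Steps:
q(W, X) = W + 2*X
R = ⅖ (R = -2/(-5) = -2*(-⅕) = ⅖ ≈ 0.40000)
(((-1*6)*(6*5 - 5))*((2*R)*q(2, 2)))*(-21) = (((-1*6)*(6*5 - 5))*((2*(⅖))*(2 + 2*2)))*(-21) = ((-6*(30 - 5))*(4*(2 + 4)/5))*(-21) = ((-6*25)*((⅘)*6))*(-21) = -150*24/5*(-21) = -720*(-21) = 15120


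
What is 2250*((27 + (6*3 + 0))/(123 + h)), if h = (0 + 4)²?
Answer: 101250/139 ≈ 728.42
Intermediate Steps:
h = 16 (h = 4² = 16)
2250*((27 + (6*3 + 0))/(123 + h)) = 2250*((27 + (6*3 + 0))/(123 + 16)) = 2250*((27 + (18 + 0))/139) = 2250*((27 + 18)*(1/139)) = 2250*(45*(1/139)) = 2250*(45/139) = 101250/139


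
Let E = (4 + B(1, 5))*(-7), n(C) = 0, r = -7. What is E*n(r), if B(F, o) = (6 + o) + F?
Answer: 0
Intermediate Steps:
B(F, o) = 6 + F + o
E = -112 (E = (4 + (6 + 1 + 5))*(-7) = (4 + 12)*(-7) = 16*(-7) = -112)
E*n(r) = -112*0 = 0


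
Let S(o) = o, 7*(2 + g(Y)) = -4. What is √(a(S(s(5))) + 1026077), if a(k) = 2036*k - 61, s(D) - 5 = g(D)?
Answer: 2*√12629267/7 ≈ 1015.4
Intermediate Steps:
g(Y) = -18/7 (g(Y) = -2 + (⅐)*(-4) = -2 - 4/7 = -18/7)
s(D) = 17/7 (s(D) = 5 - 18/7 = 17/7)
a(k) = -61 + 2036*k
√(a(S(s(5))) + 1026077) = √((-61 + 2036*(17/7)) + 1026077) = √((-61 + 34612/7) + 1026077) = √(34185/7 + 1026077) = √(7216724/7) = 2*√12629267/7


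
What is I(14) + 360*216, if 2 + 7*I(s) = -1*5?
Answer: 77759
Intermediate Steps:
I(s) = -1 (I(s) = -2/7 + (-1*5)/7 = -2/7 + (⅐)*(-5) = -2/7 - 5/7 = -1)
I(14) + 360*216 = -1 + 360*216 = -1 + 77760 = 77759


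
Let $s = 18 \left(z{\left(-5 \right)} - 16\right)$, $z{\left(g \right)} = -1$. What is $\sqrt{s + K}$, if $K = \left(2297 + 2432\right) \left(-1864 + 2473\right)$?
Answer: $\sqrt{2879655} \approx 1697.0$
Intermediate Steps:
$s = -306$ ($s = 18 \left(-1 - 16\right) = 18 \left(-17\right) = -306$)
$K = 2879961$ ($K = 4729 \cdot 609 = 2879961$)
$\sqrt{s + K} = \sqrt{-306 + 2879961} = \sqrt{2879655}$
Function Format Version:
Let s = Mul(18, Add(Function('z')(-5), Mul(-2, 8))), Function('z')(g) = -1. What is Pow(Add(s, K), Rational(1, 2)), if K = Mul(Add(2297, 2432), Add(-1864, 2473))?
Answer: Pow(2879655, Rational(1, 2)) ≈ 1697.0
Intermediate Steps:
s = -306 (s = Mul(18, Add(-1, Mul(-2, 8))) = Mul(18, Add(-1, -16)) = Mul(18, -17) = -306)
K = 2879961 (K = Mul(4729, 609) = 2879961)
Pow(Add(s, K), Rational(1, 2)) = Pow(Add(-306, 2879961), Rational(1, 2)) = Pow(2879655, Rational(1, 2))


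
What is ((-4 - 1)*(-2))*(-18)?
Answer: -180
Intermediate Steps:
((-4 - 1)*(-2))*(-18) = -5*(-2)*(-18) = 10*(-18) = -180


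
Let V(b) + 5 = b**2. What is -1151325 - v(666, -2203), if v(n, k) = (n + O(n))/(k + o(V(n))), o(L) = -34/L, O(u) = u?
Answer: -1125008443565343/977142887 ≈ -1.1513e+6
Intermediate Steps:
V(b) = -5 + b**2
v(n, k) = 2*n/(k - 34/(-5 + n**2)) (v(n, k) = (n + n)/(k - 34/(-5 + n**2)) = (2*n)/(k - 34/(-5 + n**2)) = 2*n/(k - 34/(-5 + n**2)))
-1151325 - v(666, -2203) = -1151325 - 2*666*(-5 + 666**2)/(-34 - 2203*(-5 + 666**2)) = -1151325 - 2*666*(-5 + 443556)/(-34 - 2203*(-5 + 443556)) = -1151325 - 2*666*443551/(-34 - 2203*443551) = -1151325 - 2*666*443551/(-34 - 977142853) = -1151325 - 2*666*443551/(-977142887) = -1151325 - 2*666*(-1)*443551/977142887 = -1151325 - 1*(-590809932/977142887) = -1151325 + 590809932/977142887 = -1125008443565343/977142887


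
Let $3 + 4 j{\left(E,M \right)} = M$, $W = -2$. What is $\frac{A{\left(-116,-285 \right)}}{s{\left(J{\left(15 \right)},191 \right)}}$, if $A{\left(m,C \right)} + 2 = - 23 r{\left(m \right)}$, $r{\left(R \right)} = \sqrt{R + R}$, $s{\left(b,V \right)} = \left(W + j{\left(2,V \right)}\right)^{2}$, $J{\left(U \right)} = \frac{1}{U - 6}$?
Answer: $- \frac{2}{2025} - \frac{46 i \sqrt{58}}{2025} \approx -0.00098765 - 0.173 i$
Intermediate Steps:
$j{\left(E,M \right)} = - \frac{3}{4} + \frac{M}{4}$
$J{\left(U \right)} = \frac{1}{-6 + U}$
$s{\left(b,V \right)} = \left(- \frac{11}{4} + \frac{V}{4}\right)^{2}$ ($s{\left(b,V \right)} = \left(-2 + \left(- \frac{3}{4} + \frac{V}{4}\right)\right)^{2} = \left(- \frac{11}{4} + \frac{V}{4}\right)^{2}$)
$r{\left(R \right)} = \sqrt{2} \sqrt{R}$ ($r{\left(R \right)} = \sqrt{2 R} = \sqrt{2} \sqrt{R}$)
$A{\left(m,C \right)} = -2 - 23 \sqrt{2} \sqrt{m}$
$\frac{A{\left(-116,-285 \right)}}{s{\left(J{\left(15 \right)},191 \right)}} = \frac{-2 - 23 \sqrt{2} \sqrt{-116}}{\frac{1}{16} \left(-11 + 191\right)^{2}} = \frac{-2 - 23 \sqrt{2} \cdot 2 i \sqrt{29}}{\frac{1}{16} \cdot 180^{2}} = \frac{-2 - 46 i \sqrt{58}}{\frac{1}{16} \cdot 32400} = \frac{-2 - 46 i \sqrt{58}}{2025} = \left(-2 - 46 i \sqrt{58}\right) \frac{1}{2025} = - \frac{2}{2025} - \frac{46 i \sqrt{58}}{2025}$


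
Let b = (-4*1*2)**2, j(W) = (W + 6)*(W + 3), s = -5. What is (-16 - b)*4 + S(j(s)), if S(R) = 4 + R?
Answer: -318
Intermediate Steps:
j(W) = (3 + W)*(6 + W) (j(W) = (6 + W)*(3 + W) = (3 + W)*(6 + W))
b = 64 (b = (-4*2)**2 = (-8)**2 = 64)
(-16 - b)*4 + S(j(s)) = (-16 - 1*64)*4 + (4 + (18 + (-5)**2 + 9*(-5))) = (-16 - 64)*4 + (4 + (18 + 25 - 45)) = -80*4 + (4 - 2) = -320 + 2 = -318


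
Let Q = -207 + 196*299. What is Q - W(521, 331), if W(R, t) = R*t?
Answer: -114054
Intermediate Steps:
Q = 58397 (Q = -207 + 58604 = 58397)
Q - W(521, 331) = 58397 - 521*331 = 58397 - 1*172451 = 58397 - 172451 = -114054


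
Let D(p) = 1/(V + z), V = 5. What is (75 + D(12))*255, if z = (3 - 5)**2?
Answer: 57460/3 ≈ 19153.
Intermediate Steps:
z = 4 (z = (-2)**2 = 4)
D(p) = 1/9 (D(p) = 1/(5 + 4) = 1/9)
(75 + D(12))*255 = (75 + 1/9)*255 = (676/9)*255 = 57460/3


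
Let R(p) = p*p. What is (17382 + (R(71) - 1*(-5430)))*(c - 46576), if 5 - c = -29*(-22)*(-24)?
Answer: -870656927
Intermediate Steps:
R(p) = p²
c = 15317 (c = 5 - (-29*(-22))*(-24) = 5 - 638*(-24) = 5 - 1*(-15312) = 5 + 15312 = 15317)
(17382 + (R(71) - 1*(-5430)))*(c - 46576) = (17382 + (71² - 1*(-5430)))*(15317 - 46576) = (17382 + (5041 + 5430))*(-31259) = (17382 + 10471)*(-31259) = 27853*(-31259) = -870656927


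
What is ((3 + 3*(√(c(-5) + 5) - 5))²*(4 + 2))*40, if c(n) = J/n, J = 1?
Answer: 44928 - 6912*√30 ≈ 7069.4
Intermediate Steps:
c(n) = 1/n
((3 + 3*(√(c(-5) + 5) - 5))²*(4 + 2))*40 = ((3 + 3*(√(1/(-5) + 5) - 5))²*(4 + 2))*40 = ((3 + 3*(√(-⅕ + 5) - 5))²*6)*40 = ((3 + 3*(√(24/5) - 5))²*6)*40 = ((3 + 3*(2*√30/5 - 5))²*6)*40 = ((3 + 3*(-5 + 2*√30/5))²*6)*40 = ((3 + (-15 + 6*√30/5))²*6)*40 = ((-12 + 6*√30/5)²*6)*40 = (6*(-12 + 6*√30/5)²)*40 = 240*(-12 + 6*√30/5)²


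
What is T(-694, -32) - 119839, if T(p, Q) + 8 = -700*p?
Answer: 365953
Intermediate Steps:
T(p, Q) = -8 - 700*p
T(-694, -32) - 119839 = (-8 - 700*(-694)) - 119839 = (-8 + 485800) - 119839 = 485792 - 119839 = 365953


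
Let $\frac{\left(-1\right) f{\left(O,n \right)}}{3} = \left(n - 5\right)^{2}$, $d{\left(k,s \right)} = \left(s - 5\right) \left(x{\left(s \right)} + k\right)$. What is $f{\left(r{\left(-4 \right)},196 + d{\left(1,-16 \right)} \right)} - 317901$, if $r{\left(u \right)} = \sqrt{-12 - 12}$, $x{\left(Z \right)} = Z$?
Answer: $-1086009$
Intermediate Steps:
$d{\left(k,s \right)} = \left(-5 + s\right) \left(k + s\right)$ ($d{\left(k,s \right)} = \left(s - 5\right) \left(s + k\right) = \left(-5 + s\right) \left(k + s\right)$)
$r{\left(u \right)} = 2 i \sqrt{6}$ ($r{\left(u \right)} = \sqrt{-24} = 2 i \sqrt{6}$)
$f{\left(O,n \right)} = - 3 \left(-5 + n\right)^{2}$ ($f{\left(O,n \right)} = - 3 \left(n - 5\right)^{2} = - 3 \left(-5 + n\right)^{2}$)
$f{\left(r{\left(-4 \right)},196 + d{\left(1,-16 \right)} \right)} - 317901 = - 3 \left(-5 + \left(196 + \left(\left(-16\right)^{2} - 5 - -80 + 1 \left(-16\right)\right)\right)\right)^{2} - 317901 = - 3 \left(-5 + \left(196 + \left(256 - 5 + 80 - 16\right)\right)\right)^{2} - 317901 = - 3 \left(-5 + \left(196 + 315\right)\right)^{2} - 317901 = - 3 \left(-5 + 511\right)^{2} - 317901 = - 3 \cdot 506^{2} - 317901 = \left(-3\right) 256036 - 317901 = -768108 - 317901 = -1086009$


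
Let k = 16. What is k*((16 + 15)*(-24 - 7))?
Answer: -15376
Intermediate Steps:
k*((16 + 15)*(-24 - 7)) = 16*((16 + 15)*(-24 - 7)) = 16*(31*(-31)) = 16*(-961) = -15376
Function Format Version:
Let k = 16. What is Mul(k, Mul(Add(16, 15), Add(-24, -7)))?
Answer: -15376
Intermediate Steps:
Mul(k, Mul(Add(16, 15), Add(-24, -7))) = Mul(16, Mul(Add(16, 15), Add(-24, -7))) = Mul(16, Mul(31, -31)) = Mul(16, -961) = -15376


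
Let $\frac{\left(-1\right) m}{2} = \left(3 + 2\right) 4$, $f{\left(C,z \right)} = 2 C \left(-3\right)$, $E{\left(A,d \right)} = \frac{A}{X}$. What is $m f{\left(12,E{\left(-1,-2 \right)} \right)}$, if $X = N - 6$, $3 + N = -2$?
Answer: $2880$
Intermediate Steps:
$N = -5$ ($N = -3 - 2 = -5$)
$X = -11$ ($X = -5 - 6 = -11$)
$E{\left(A,d \right)} = - \frac{A}{11}$ ($E{\left(A,d \right)} = \frac{A}{-11} = A \left(- \frac{1}{11}\right) = - \frac{A}{11}$)
$f{\left(C,z \right)} = - 6 C$
$m = -40$ ($m = - 2 \left(3 + 2\right) 4 = - 2 \cdot 5 \cdot 4 = \left(-2\right) 20 = -40$)
$m f{\left(12,E{\left(-1,-2 \right)} \right)} = - 40 \left(\left(-6\right) 12\right) = \left(-40\right) \left(-72\right) = 2880$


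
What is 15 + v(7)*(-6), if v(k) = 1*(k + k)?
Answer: -69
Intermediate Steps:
v(k) = 2*k (v(k) = 1*(2*k) = 2*k)
15 + v(7)*(-6) = 15 + (2*7)*(-6) = 15 + 14*(-6) = 15 - 84 = -69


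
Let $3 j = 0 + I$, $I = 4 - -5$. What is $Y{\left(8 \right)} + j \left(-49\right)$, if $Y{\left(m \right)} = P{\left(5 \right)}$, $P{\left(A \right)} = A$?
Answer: $-142$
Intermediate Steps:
$I = 9$ ($I = 4 + 5 = 9$)
$j = 3$ ($j = \frac{0 + 9}{3} = \frac{1}{3} \cdot 9 = 3$)
$Y{\left(m \right)} = 5$
$Y{\left(8 \right)} + j \left(-49\right) = 5 + 3 \left(-49\right) = 5 - 147 = -142$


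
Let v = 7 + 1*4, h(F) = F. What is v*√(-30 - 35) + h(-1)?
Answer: -1 + 11*I*√65 ≈ -1.0 + 88.685*I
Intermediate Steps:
v = 11 (v = 7 + 4 = 11)
v*√(-30 - 35) + h(-1) = 11*√(-30 - 35) - 1 = 11*√(-65) - 1 = 11*(I*√65) - 1 = 11*I*√65 - 1 = -1 + 11*I*√65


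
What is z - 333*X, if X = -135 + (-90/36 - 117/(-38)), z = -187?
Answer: 846929/19 ≈ 44575.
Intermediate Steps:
X = -2554/19 (X = -135 + (-90*1/36 - 117*(-1/38)) = -135 + (-5/2 + 117/38) = -135 + 11/19 = -2554/19 ≈ -134.42)
z - 333*X = -187 - 333*(-2554/19) = -187 + 850482/19 = 846929/19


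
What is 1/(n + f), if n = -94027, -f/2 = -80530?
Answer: 1/67033 ≈ 1.4918e-5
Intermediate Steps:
f = 161060 (f = -2*(-80530) = 161060)
1/(n + f) = 1/(-94027 + 161060) = 1/67033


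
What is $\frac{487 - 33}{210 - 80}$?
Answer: $\frac{227}{65} \approx 3.4923$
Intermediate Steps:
$\frac{487 - 33}{210 - 80} = \frac{454}{130} = 454 \cdot \frac{1}{130} = \frac{227}{65}$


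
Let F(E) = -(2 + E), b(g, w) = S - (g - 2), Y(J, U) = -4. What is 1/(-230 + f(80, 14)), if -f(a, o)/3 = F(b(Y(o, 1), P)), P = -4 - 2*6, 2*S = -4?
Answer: -1/212 ≈ -0.0047170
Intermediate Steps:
S = -2 (S = (1/2)*(-4) = -2)
P = -16 (P = -4 - 12 = -16)
b(g, w) = -g (b(g, w) = -2 - (g - 2) = -2 - (-2 + g) = -2 + (2 - g) = -g)
F(E) = -2 - E
f(a, o) = 18 (f(a, o) = -3*(-2 - (-1)*(-4)) = -3*(-2 - 1*4) = -3*(-2 - 4) = -3*(-6) = 18)
1/(-230 + f(80, 14)) = 1/(-230 + 18) = 1/(-212) = -1/212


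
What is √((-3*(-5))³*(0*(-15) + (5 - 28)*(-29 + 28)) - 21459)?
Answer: √56166 ≈ 236.99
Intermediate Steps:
√((-3*(-5))³*(0*(-15) + (5 - 28)*(-29 + 28)) - 21459) = √(15³*(0 - 23*(-1)) - 21459) = √(3375*(0 + 23) - 21459) = √(3375*23 - 21459) = √(77625 - 21459) = √56166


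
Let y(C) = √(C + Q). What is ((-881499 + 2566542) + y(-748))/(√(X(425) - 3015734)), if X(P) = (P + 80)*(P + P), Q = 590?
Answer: √102166118/1293242 - 1685043*I*√646621/1293242 ≈ 0.0078158 - 1047.7*I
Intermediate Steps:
X(P) = 2*P*(80 + P) (X(P) = (80 + P)*(2*P) = 2*P*(80 + P))
y(C) = √(590 + C) (y(C) = √(C + 590) = √(590 + C))
((-881499 + 2566542) + y(-748))/(√(X(425) - 3015734)) = ((-881499 + 2566542) + √(590 - 748))/(√(2*425*(80 + 425) - 3015734)) = (1685043 + √(-158))/(√(2*425*505 - 3015734)) = (1685043 + I*√158)/(√(429250 - 3015734)) = (1685043 + I*√158)/(√(-2586484)) = (1685043 + I*√158)/((2*I*√646621)) = (1685043 + I*√158)*(-I*√646621/1293242) = -I*√646621*(1685043 + I*√158)/1293242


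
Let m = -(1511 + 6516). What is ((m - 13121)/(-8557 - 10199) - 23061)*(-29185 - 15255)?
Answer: 4805196854480/4689 ≈ 1.0248e+9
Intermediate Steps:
m = -8027 (m = -1*8027 = -8027)
((m - 13121)/(-8557 - 10199) - 23061)*(-29185 - 15255) = ((-8027 - 13121)/(-8557 - 10199) - 23061)*(-29185 - 15255) = (-21148/(-18756) - 23061)*(-44440) = (-21148*(-1/18756) - 23061)*(-44440) = (5287/4689 - 23061)*(-44440) = -108127742/4689*(-44440) = 4805196854480/4689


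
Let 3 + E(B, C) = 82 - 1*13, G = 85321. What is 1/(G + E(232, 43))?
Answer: 1/85387 ≈ 1.1711e-5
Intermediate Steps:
E(B, C) = 66 (E(B, C) = -3 + (82 - 1*13) = -3 + (82 - 13) = -3 + 69 = 66)
1/(G + E(232, 43)) = 1/(85321 + 66) = 1/85387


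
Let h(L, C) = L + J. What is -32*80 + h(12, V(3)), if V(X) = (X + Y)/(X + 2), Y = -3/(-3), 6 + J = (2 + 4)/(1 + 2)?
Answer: -2552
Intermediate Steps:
J = -4 (J = -6 + (2 + 4)/(1 + 2) = -6 + 6/3 = -6 + 6*(⅓) = -6 + 2 = -4)
Y = 1 (Y = -3*(-⅓) = 1)
V(X) = (1 + X)/(2 + X) (V(X) = (X + 1)/(X + 2) = (1 + X)/(2 + X))
h(L, C) = -4 + L (h(L, C) = L - 4 = -4 + L)
-32*80 + h(12, V(3)) = -32*80 + (-4 + 12) = -2560 + 8 = -2552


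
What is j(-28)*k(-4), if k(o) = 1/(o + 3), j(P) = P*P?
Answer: -784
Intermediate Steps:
j(P) = P²
k(o) = 1/(3 + o)
j(-28)*k(-4) = (-28)²/(3 - 4) = 784/(-1) = 784*(-1) = -784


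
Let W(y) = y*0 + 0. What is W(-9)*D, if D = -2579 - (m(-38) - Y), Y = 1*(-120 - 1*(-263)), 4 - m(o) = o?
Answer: 0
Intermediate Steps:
W(y) = 0 (W(y) = 0 + 0 = 0)
m(o) = 4 - o
Y = 143 (Y = 1*(-120 + 263) = 1*143 = 143)
D = -2478 (D = -2579 - ((4 - 1*(-38)) - 1*143) = -2579 - ((4 + 38) - 143) = -2579 - (42 - 143) = -2579 - 1*(-101) = -2579 + 101 = -2478)
W(-9)*D = 0*(-2478) = 0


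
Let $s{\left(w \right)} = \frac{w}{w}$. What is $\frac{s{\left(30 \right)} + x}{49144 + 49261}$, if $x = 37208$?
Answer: $\frac{37209}{98405} \approx 0.37812$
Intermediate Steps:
$s{\left(w \right)} = 1$
$\frac{s{\left(30 \right)} + x}{49144 + 49261} = \frac{1 + 37208}{49144 + 49261} = \frac{37209}{98405}$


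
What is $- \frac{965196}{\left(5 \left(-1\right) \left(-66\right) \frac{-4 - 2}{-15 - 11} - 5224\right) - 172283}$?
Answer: $\frac{1394172}{256289} \approx 5.4398$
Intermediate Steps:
$- \frac{965196}{\left(5 \left(-1\right) \left(-66\right) \frac{-4 - 2}{-15 - 11} - 5224\right) - 172283} = - \frac{965196}{\left(\left(-5\right) \left(-66\right) \left(- \frac{6}{-26}\right) - 5224\right) - 172283} = - \frac{965196}{\left(330 \left(\left(-6\right) \left(- \frac{1}{26}\right)\right) - 5224\right) - 172283} = - \frac{965196}{\left(330 \cdot \frac{3}{13} - 5224\right) - 172283} = - \frac{965196}{\left(\frac{990}{13} - 5224\right) - 172283} = - \frac{965196}{- \frac{66922}{13} - 172283} = - \frac{965196}{- \frac{2306601}{13}} = \left(-965196\right) \left(- \frac{13}{2306601}\right) = \frac{1394172}{256289}$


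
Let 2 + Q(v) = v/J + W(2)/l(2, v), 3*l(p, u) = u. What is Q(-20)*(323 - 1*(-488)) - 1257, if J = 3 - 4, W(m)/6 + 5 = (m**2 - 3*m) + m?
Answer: 33981/2 ≈ 16991.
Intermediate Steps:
l(p, u) = u/3
W(m) = -30 - 12*m + 6*m**2 (W(m) = -30 + 6*((m**2 - 3*m) + m) = -30 + 6*(m**2 - 2*m) = -30 + (-12*m + 6*m**2) = -30 - 12*m + 6*m**2)
J = -1
Q(v) = -2 - v - 90/v (Q(v) = -2 + (v/(-1) + (-30 - 12*2 + 6*2**2)/((v/3))) = -2 + (v*(-1) + (-30 - 24 + 6*4)*(3/v)) = -2 + (-v + (-30 - 24 + 24)*(3/v)) = -2 + (-v - 90/v) = -2 - v - 90/v)
Q(-20)*(323 - 1*(-488)) - 1257 = (-2 - 1*(-20) - 90/(-20))*(323 - 1*(-488)) - 1257 = (-2 + 20 - 90*(-1/20))*(323 + 488) - 1257 = (-2 + 20 + 9/2)*811 - 1257 = (45/2)*811 - 1257 = 36495/2 - 1257 = 33981/2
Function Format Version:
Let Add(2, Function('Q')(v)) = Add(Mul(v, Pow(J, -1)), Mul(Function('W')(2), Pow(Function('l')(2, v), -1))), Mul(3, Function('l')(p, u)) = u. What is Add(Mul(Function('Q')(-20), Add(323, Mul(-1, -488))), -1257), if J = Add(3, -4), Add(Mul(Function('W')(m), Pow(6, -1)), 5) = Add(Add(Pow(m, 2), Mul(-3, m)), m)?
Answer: Rational(33981, 2) ≈ 16991.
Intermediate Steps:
Function('l')(p, u) = Mul(Rational(1, 3), u)
Function('W')(m) = Add(-30, Mul(-12, m), Mul(6, Pow(m, 2))) (Function('W')(m) = Add(-30, Mul(6, Add(Add(Pow(m, 2), Mul(-3, m)), m))) = Add(-30, Mul(6, Add(Pow(m, 2), Mul(-2, m)))) = Add(-30, Add(Mul(-12, m), Mul(6, Pow(m, 2)))) = Add(-30, Mul(-12, m), Mul(6, Pow(m, 2))))
J = -1
Function('Q')(v) = Add(-2, Mul(-1, v), Mul(-90, Pow(v, -1))) (Function('Q')(v) = Add(-2, Add(Mul(v, Pow(-1, -1)), Mul(Add(-30, Mul(-12, 2), Mul(6, Pow(2, 2))), Pow(Mul(Rational(1, 3), v), -1)))) = Add(-2, Add(Mul(v, -1), Mul(Add(-30, -24, Mul(6, 4)), Mul(3, Pow(v, -1))))) = Add(-2, Add(Mul(-1, v), Mul(Add(-30, -24, 24), Mul(3, Pow(v, -1))))) = Add(-2, Add(Mul(-1, v), Mul(-30, Mul(3, Pow(v, -1))))) = Add(-2, Add(Mul(-1, v), Mul(-90, Pow(v, -1)))) = Add(-2, Mul(-1, v), Mul(-90, Pow(v, -1))))
Add(Mul(Function('Q')(-20), Add(323, Mul(-1, -488))), -1257) = Add(Mul(Add(-2, Mul(-1, -20), Mul(-90, Pow(-20, -1))), Add(323, Mul(-1, -488))), -1257) = Add(Mul(Add(-2, 20, Mul(-90, Rational(-1, 20))), Add(323, 488)), -1257) = Add(Mul(Add(-2, 20, Rational(9, 2)), 811), -1257) = Add(Mul(Rational(45, 2), 811), -1257) = Add(Rational(36495, 2), -1257) = Rational(33981, 2)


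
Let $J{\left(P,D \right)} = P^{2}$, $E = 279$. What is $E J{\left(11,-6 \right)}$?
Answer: $33759$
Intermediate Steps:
$E J{\left(11,-6 \right)} = 279 \cdot 11^{2} = 279 \cdot 121 = 33759$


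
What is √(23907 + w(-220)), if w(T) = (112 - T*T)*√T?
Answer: √(23907 - 96576*I*√55) ≈ 608.5 - 588.52*I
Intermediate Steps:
w(T) = √T*(112 - T²) (w(T) = (112 - T²)*√T = √T*(112 - T²))
√(23907 + w(-220)) = √(23907 + √(-220)*(112 - 1*(-220)²)) = √(23907 + (2*I*√55)*(112 - 1*48400)) = √(23907 + (2*I*√55)*(112 - 48400)) = √(23907 + (2*I*√55)*(-48288)) = √(23907 - 96576*I*√55)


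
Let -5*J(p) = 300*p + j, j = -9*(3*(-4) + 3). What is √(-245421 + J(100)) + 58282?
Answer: 58282 + I*√6285930/5 ≈ 58282.0 + 501.44*I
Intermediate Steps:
j = 81 (j = -9*(-12 + 3) = -9*(-9) = 81)
J(p) = -81/5 - 60*p (J(p) = -(300*p + 81)/5 = -(81 + 300*p)/5 = -81/5 - 60*p)
√(-245421 + J(100)) + 58282 = √(-245421 + (-81/5 - 60*100)) + 58282 = √(-245421 + (-81/5 - 6000)) + 58282 = √(-245421 - 30081/5) + 58282 = √(-1257186/5) + 58282 = I*√6285930/5 + 58282 = 58282 + I*√6285930/5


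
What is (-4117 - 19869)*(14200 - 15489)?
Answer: 30917954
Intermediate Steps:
(-4117 - 19869)*(14200 - 15489) = -23986*(-1289) = 30917954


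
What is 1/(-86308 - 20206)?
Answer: -1/106514 ≈ -9.3884e-6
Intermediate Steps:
1/(-86308 - 20206) = 1/(-106514) = -1/106514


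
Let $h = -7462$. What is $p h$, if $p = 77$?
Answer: $-574574$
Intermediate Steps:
$p h = 77 \left(-7462\right) = -574574$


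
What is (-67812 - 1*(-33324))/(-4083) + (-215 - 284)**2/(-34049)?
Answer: 52536943/46340689 ≈ 1.1337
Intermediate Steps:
(-67812 - 1*(-33324))/(-4083) + (-215 - 284)**2/(-34049) = (-67812 + 33324)*(-1/4083) + (-499)**2*(-1/34049) = -34488*(-1/4083) + 249001*(-1/34049) = 11496/1361 - 249001/34049 = 52536943/46340689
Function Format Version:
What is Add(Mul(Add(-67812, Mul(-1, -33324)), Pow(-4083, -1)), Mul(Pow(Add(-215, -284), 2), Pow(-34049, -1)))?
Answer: Rational(52536943, 46340689) ≈ 1.1337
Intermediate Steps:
Add(Mul(Add(-67812, Mul(-1, -33324)), Pow(-4083, -1)), Mul(Pow(Add(-215, -284), 2), Pow(-34049, -1))) = Add(Mul(Add(-67812, 33324), Rational(-1, 4083)), Mul(Pow(-499, 2), Rational(-1, 34049))) = Add(Mul(-34488, Rational(-1, 4083)), Mul(249001, Rational(-1, 34049))) = Add(Rational(11496, 1361), Rational(-249001, 34049)) = Rational(52536943, 46340689)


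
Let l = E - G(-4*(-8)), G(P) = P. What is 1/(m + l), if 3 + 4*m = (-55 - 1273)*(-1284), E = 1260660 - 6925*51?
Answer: 4/5334961 ≈ 7.4977e-7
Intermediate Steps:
E = 907485 (E = 1260660 - 353175 = 907485)
m = 1705149/4 (m = -¾ + ((-55 - 1273)*(-1284))/4 = -¾ + (-1328*(-1284))/4 = -¾ + (¼)*1705152 = -¾ + 426288 = 1705149/4 ≈ 4.2629e+5)
l = 907453 (l = 907485 - (-4)*(-8) = 907485 - 1*32 = 907485 - 32 = 907453)
1/(m + l) = 1/(1705149/4 + 907453) = 1/(5334961/4) = 4/5334961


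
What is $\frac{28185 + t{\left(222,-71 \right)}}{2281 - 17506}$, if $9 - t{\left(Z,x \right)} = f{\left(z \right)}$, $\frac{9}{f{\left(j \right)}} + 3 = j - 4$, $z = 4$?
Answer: $- \frac{9399}{5075} \approx -1.852$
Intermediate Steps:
$f{\left(j \right)} = \frac{9}{-7 + j}$ ($f{\left(j \right)} = \frac{9}{-3 + \left(j - 4\right)} = \frac{9}{-3 + \left(-4 + j\right)} = \frac{9}{-7 + j}$)
$t{\left(Z,x \right)} = 12$ ($t{\left(Z,x \right)} = 9 - \frac{9}{-7 + 4} = 9 - \frac{9}{-3} = 9 - 9 \left(- \frac{1}{3}\right) = 9 - -3 = 9 + 3 = 12$)
$\frac{28185 + t{\left(222,-71 \right)}}{2281 - 17506} = \frac{28185 + 12}{2281 - 17506} = \frac{28197}{-15225} = 28197 \left(- \frac{1}{15225}\right) = - \frac{9399}{5075}$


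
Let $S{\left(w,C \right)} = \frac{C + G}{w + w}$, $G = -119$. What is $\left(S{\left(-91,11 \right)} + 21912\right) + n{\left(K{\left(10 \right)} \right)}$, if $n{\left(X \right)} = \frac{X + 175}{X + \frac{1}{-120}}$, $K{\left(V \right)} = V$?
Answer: $\frac{2392881354}{109109} \approx 21931.0$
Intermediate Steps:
$S{\left(w,C \right)} = \frac{-119 + C}{2 w}$ ($S{\left(w,C \right)} = \frac{C - 119}{w + w} = \frac{-119 + C}{2 w}$)
$n{\left(X \right)} = \frac{175 + X}{- \frac{1}{120} + X}$ ($n{\left(X \right)} = \frac{175 + X}{X - \frac{1}{120}} = \frac{175 + X}{- \frac{1}{120} + X}$)
$\left(S{\left(-91,11 \right)} + 21912\right) + n{\left(K{\left(10 \right)} \right)} = \left(\frac{-119 + 11}{2 \left(-91\right)} + 21912\right) + \frac{120 \left(175 + 10\right)}{-1 + 120 \cdot 10} = \left(\frac{1}{2} \left(- \frac{1}{91}\right) \left(-108\right) + 21912\right) + 120 \frac{1}{-1 + 1200} \cdot 185 = \left(\frac{54}{91} + 21912\right) + 120 \cdot \frac{1}{1199} \cdot 185 = \frac{1994046}{91} + 120 \cdot \frac{1}{1199} \cdot 185 = \frac{1994046}{91} + \frac{22200}{1199} = \frac{2392881354}{109109}$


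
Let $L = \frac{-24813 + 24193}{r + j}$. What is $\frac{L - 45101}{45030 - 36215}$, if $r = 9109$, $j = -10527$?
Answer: $- \frac{31976299}{6249835} \approx -5.1163$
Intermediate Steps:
$L = \frac{310}{709}$ ($L = \frac{-24813 + 24193}{9109 - 10527} = - \frac{620}{-1418} = \left(-620\right) \left(- \frac{1}{1418}\right) = \frac{310}{709} \approx 0.43724$)
$\frac{L - 45101}{45030 - 36215} = \frac{\frac{310}{709} - 45101}{45030 - 36215} = - \frac{31976299}{709 \cdot 8815} = \left(- \frac{31976299}{709}\right) \frac{1}{8815} = - \frac{31976299}{6249835}$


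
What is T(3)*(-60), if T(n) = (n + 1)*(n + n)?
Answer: -1440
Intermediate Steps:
T(n) = 2*n*(1 + n) (T(n) = (1 + n)*(2*n) = 2*n*(1 + n))
T(3)*(-60) = (2*3*(1 + 3))*(-60) = (2*3*4)*(-60) = 24*(-60) = -1440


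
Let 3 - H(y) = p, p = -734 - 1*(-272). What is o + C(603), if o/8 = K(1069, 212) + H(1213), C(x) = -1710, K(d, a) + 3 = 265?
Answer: 4106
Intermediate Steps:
K(d, a) = 262 (K(d, a) = -3 + 265 = 262)
p = -462 (p = -734 + 272 = -462)
H(y) = 465 (H(y) = 3 - 1*(-462) = 3 + 462 = 465)
o = 5816 (o = 8*(262 + 465) = 8*727 = 5816)
o + C(603) = 5816 - 1710 = 4106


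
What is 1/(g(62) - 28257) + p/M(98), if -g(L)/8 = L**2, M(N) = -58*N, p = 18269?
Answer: -1078041105/335407156 ≈ -3.2141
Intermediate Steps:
g(L) = -8*L**2
1/(g(62) - 28257) + p/M(98) = 1/(-8*62**2 - 28257) + 18269/((-58*98)) = 1/(-8*3844 - 28257) + 18269/(-5684) = 1/(-30752 - 28257) + 18269*(-1/5684) = 1/(-59009) - 18269/5684 = -1/59009 - 18269/5684 = -1078041105/335407156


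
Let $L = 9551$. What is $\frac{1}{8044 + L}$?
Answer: $\frac{1}{17595} \approx 5.6834 \cdot 10^{-5}$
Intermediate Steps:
$\frac{1}{8044 + L} = \frac{1}{8044 + 9551} = \frac{1}{17595}$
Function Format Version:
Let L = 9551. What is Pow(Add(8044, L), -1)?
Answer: Rational(1, 17595) ≈ 5.6834e-5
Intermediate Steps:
Pow(Add(8044, L), -1) = Pow(Add(8044, 9551), -1) = Pow(17595, -1) = Rational(1, 17595)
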